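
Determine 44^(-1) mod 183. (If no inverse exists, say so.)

104

Run Euclid on (183, 44):
183 = 4·44 + 7
44 = 6·7 + 2
7 = 3·2 + 1
2 = 2·1 + 0
Since gcd(44, 183) = 1, back-substitute to write 1 as a combination:
1 = 7 − 3·2
1 = −3·44 + 19·7
1 = 19·183 − 79·44
So 44·(-79) ≡ 1 (mod 183), and -79 ≡ 104 (mod 183).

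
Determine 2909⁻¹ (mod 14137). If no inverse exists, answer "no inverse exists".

gcd(14137, 2909) by repeated division:
14137 = 4×2909 + 2501
2909 = 1×2501 + 408
2501 = 6×408 + 53
408 = 7×53 + 37
53 = 1×37 + 16
37 = 2×16 + 5
16 = 3×5 + 1
5 = 5×1 + 0
gcd = 1, so the inverse exists. Back-substitute:
1 = 16 − 3·5
1 = −3·37 + 7·16
1 = 7·53 − 10·37
1 = −10·408 + 77·53
1 = 77·2501 − 472·408
1 = −472·2909 + 549·2501
1 = 549·14137 − 2668·2909
Thus 2909·(-2668) ≡ 1 (mod 14137); reducing, -2668 mod 14137 = 11469.

11469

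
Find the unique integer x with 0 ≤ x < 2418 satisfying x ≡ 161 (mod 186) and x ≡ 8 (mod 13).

Write x = 161 + 186·k. Then 186·k ≡ 8 − 161 ≡ 3 (mod 13).
Need 186⁻¹ mod 13. Extended Euclid on (13, 4):
13 = 3×4 + 1
4 = 4×1 + 0
Back-substitute:
1 = 13 − 3·4
186⁻¹ ≡ 10 (mod 13), so k ≡ 10·3 ≡ 4 (mod 13).
x = 161 + 186·4 = 905.

905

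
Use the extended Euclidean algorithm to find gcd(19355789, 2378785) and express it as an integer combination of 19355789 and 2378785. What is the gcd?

Euclidean algorithm:
19355789 = 8*2378785 + 325509
2378785 = 7*325509 + 100222
325509 = 3*100222 + 24843
100222 = 4*24843 + 850
24843 = 29*850 + 193
850 = 4*193 + 78
193 = 2*78 + 37
78 = 2*37 + 4
37 = 9*4 + 1
4 = 4*1 + 0
gcd(19355789, 2378785) = 1.
Back-substituting:
1 = 37 − 9·4
1 = −9·78 + 19·37
1 = 19·193 − 47·78
1 = −47·850 + 207·193
1 = 207·24843 − 6050·850
1 = −6050·100222 + 24407·24843
1 = 24407·325509 − 79271·100222
1 = −79271·2378785 + 579304·325509
1 = 579304·19355789 − 4713703·2378785
So 1 = (579304)·19355789 + (-4713703)·2378785.

1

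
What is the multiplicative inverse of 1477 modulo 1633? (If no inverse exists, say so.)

1141

gcd(1633, 1477) by repeated division:
1633 = 1*1477 + 156
1477 = 9*156 + 73
156 = 2*73 + 10
73 = 7*10 + 3
10 = 3*3 + 1
3 = 3*1 + 0
Since gcd(1477, 1633) = 1, back-substitute to write 1 as a combination:
1 = 10 − 3·3
1 = −3·73 + 22·10
1 = 22·156 − 47·73
1 = −47·1477 + 445·156
1 = 445·1633 − 492·1477
So 1477·(-492) ≡ 1 (mod 1633), and -492 ≡ 1141 (mod 1633).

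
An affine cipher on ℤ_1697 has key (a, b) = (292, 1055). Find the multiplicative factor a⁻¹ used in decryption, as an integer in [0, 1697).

Run Euclid on (1697, 292):
1697 = 5*292 + 237
292 = 1*237 + 55
237 = 4*55 + 17
55 = 3*17 + 4
17 = 4*4 + 1
4 = 4*1 + 0
gcd = 1, so the inverse exists. Back-substitute:
1 = 17 − 4·4
1 = −4·55 + 13·17
1 = 13·237 − 56·55
1 = −56·292 + 69·237
1 = 69·1697 − 401·292
Thus 292·(-401) ≡ 1 (mod 1697); reducing, -401 mod 1697 = 1296.

1296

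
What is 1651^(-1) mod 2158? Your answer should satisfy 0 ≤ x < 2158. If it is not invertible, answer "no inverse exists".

Compute gcd(1651, 2158):
2158 = 1×1651 + 507
1651 = 3×507 + 130
507 = 3×130 + 117
130 = 1×117 + 13
117 = 9×13 + 0
The gcd is 13, not 1, hence no inverse exists.

no inverse exists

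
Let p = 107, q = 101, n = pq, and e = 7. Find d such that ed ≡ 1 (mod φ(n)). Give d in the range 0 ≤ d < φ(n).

4543

φ(n) = (p−1)(q−1) = 106·100 = 10600.
Need d with 7·d ≡ 1 (mod 10600). Apply the extended Euclidean algorithm:
10600 = 1514·7 + 2
7 = 3·2 + 1
2 = 2·1 + 0
Back-substitute:
1 = 7 − 3·2
1 = −3·10600 + 4543·7
So 7·4543 ≡ 1 (mod 10600), hence d = 4543.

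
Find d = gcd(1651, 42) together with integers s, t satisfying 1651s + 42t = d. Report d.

Apply Euclid's algorithm to 1651 and 42:
1651 = 39*42 + 13
42 = 3*13 + 3
13 = 4*3 + 1
3 = 3*1 + 0
gcd(1651, 42) = 1.
Express as a combination:
1 = 13 − 4·3
1 = −4·42 + 13·13
1 = 13·1651 − 511·42
So 1 = (13)·1651 + (-511)·42.

1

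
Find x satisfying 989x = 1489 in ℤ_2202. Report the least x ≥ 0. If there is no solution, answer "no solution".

First find gcd(989, 2202):
2202 = 2·989 + 224
989 = 4·224 + 93
224 = 2·93 + 38
93 = 2·38 + 17
38 = 2·17 + 4
17 = 4·4 + 1
4 = 4·1 + 0
gcd = 1, so a unique solution mod 2202 exists.
Back-substitute for the Bézout coefficients:
1 = 17 − 4·4
1 = −4·38 + 9·17
1 = 9·93 − 22·38
1 = −22·224 + 53·93
1 = 53·989 − 234·224
1 = −234·2202 + 521·989
So 989·(521) ≡ 1 (mod 2202), giving 989⁻¹ ≡ 521.
x ≡ 989⁻¹·1489 ≡ 521·1489 ≡ 665 (mod 2202).

665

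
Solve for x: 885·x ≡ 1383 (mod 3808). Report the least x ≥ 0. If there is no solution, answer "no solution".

363

First find gcd(885, 3808):
3808 = 4*885 + 268
885 = 3*268 + 81
268 = 3*81 + 25
81 = 3*25 + 6
25 = 4*6 + 1
6 = 6*1 + 0
gcd = 1, so a unique solution mod 3808 exists.
Back-substitute for the Bézout coefficients:
1 = 25 − 4·6
1 = −4·81 + 13·25
1 = 13·268 − 43·81
1 = −43·885 + 142·268
1 = 142·3808 − 611·885
So 885·(-611) ≡ 1 (mod 3808), giving 885⁻¹ ≡ 3197.
x ≡ 885⁻¹·1383 ≡ 3197·1383 ≡ 363 (mod 3808).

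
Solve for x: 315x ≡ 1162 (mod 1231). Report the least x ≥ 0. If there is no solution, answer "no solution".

First find gcd(315, 1231):
1231 = 3·315 + 286
315 = 1·286 + 29
286 = 9·29 + 25
29 = 1·25 + 4
25 = 6·4 + 1
4 = 4·1 + 0
gcd = 1, so a unique solution mod 1231 exists.
Back-substitute for the Bézout coefficients:
1 = 25 − 6·4
1 = −6·29 + 7·25
1 = 7·286 − 69·29
1 = −69·315 + 76·286
1 = 76·1231 − 297·315
So 315·(-297) ≡ 1 (mod 1231), giving 315⁻¹ ≡ 934.
x ≡ 315⁻¹·1162 ≡ 934·1162 ≡ 797 (mod 1231).

797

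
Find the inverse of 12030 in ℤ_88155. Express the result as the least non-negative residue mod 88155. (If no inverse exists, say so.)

Compute gcd(12030, 88155):
88155 = 7*12030 + 3945
12030 = 3*3945 + 195
3945 = 20*195 + 45
195 = 4*45 + 15
45 = 3*15 + 0
gcd(12030, 88155) = 15 ≠ 1, so 12030 has no multiplicative inverse modulo 88155.

no inverse exists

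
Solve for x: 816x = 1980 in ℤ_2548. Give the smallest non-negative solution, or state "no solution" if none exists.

68

First find gcd(816, 2548):
2548 = 3*816 + 100
816 = 8*100 + 16
100 = 6*16 + 4
16 = 4*4 + 0
gcd = 4 and 4 | 1980, so solutions exist. Divide through by 4: 204x ≡ 495 (mod 637).
Now find 204⁻¹ mod 637:
637 = 3*204 + 25
204 = 8*25 + 4
25 = 6*4 + 1
4 = 4*1 + 0
Back-substitute:
1 = 25 − 6·4
1 = −6·204 + 49·25
1 = 49·637 − 153·204
So 204·(-153) ≡ 1 (mod 637), i.e. 204⁻¹ ≡ 484.
Then x ≡ 484·495 ≡ 68 (mod 637); the smallest non-negative solution is x = 68.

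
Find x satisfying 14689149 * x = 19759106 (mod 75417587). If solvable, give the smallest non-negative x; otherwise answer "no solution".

First find gcd(14689149, 75417587):
75417587 = 5×14689149 + 1971842
14689149 = 7×1971842 + 886255
1971842 = 2×886255 + 199332
886255 = 4×199332 + 88927
199332 = 2×88927 + 21478
88927 = 4×21478 + 3015
21478 = 7×3015 + 373
3015 = 8×373 + 31
373 = 12×31 + 1
31 = 31×1 + 0
gcd = 1, so a unique solution mod 75417587 exists.
Back-substitute for the Bézout coefficients:
1 = 373 − 12·31
1 = −12·3015 + 97·373
1 = 97·21478 − 691·3015
1 = −691·88927 + 2861·21478
1 = 2861·199332 − 6413·88927
1 = −6413·886255 + 28513·199332
1 = 28513·1971842 − 63439·886255
1 = −63439·14689149 + 472586·1971842
1 = 472586·75417587 − 2426369·14689149
So 14689149·(-2426369) ≡ 1 (mod 75417587), giving 14689149⁻¹ ≡ 72991218.
x ≡ 14689149⁻¹·19759106 ≡ 72991218·19759106 ≡ 2372199 (mod 75417587).

2372199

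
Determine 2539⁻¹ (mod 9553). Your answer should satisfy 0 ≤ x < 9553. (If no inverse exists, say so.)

9252

gcd(9553, 2539) by repeated division:
9553 = 3·2539 + 1936
2539 = 1·1936 + 603
1936 = 3·603 + 127
603 = 4·127 + 95
127 = 1·95 + 32
95 = 2·32 + 31
32 = 1·31 + 1
31 = 31·1 + 0
gcd = 1, so the inverse exists. Back-substitute:
1 = 32 − 31
1 = −95 + 3·32
1 = 3·127 − 4·95
1 = −4·603 + 19·127
1 = 19·1936 − 61·603
1 = −61·2539 + 80·1936
1 = 80·9553 − 301·2539
Hence 2539⁻¹ ≡ -301 ≡ 9252 (mod 9553).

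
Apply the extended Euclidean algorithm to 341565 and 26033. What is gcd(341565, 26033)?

7

Euclidean algorithm:
341565 = 13×26033 + 3136
26033 = 8×3136 + 945
3136 = 3×945 + 301
945 = 3×301 + 42
301 = 7×42 + 7
42 = 6×7 + 0
gcd(341565, 26033) = 7.
Working backward:
7 = 301 − 7·42
7 = −7·945 + 22·301
7 = 22·3136 − 73·945
7 = −73·26033 + 606·3136
7 = 606·341565 − 7951·26033
So 7 = (606)·341565 + (-7951)·26033.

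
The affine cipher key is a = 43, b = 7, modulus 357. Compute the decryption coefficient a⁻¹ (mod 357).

Extended Euclidean algorithm:
357 = 8·43 + 13
43 = 3·13 + 4
13 = 3·4 + 1
4 = 4·1 + 0
Since gcd(43, 357) = 1, back-substitute to write 1 as a combination:
1 = 13 − 3·4
1 = −3·43 + 10·13
1 = 10·357 − 83·43
Hence 43⁻¹ ≡ -83 ≡ 274 (mod 357).

274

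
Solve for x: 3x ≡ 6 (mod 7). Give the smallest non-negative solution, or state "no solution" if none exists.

First find gcd(3, 7):
7 = 2·3 + 1
3 = 3·1 + 0
gcd = 1, so a unique solution mod 7 exists.
Back-substitute for the Bézout coefficients:
1 = 7 − 2·3
So 3·(-2) ≡ 1 (mod 7), giving 3⁻¹ ≡ 5.
x ≡ 3⁻¹·6 ≡ 5·6 ≡ 2 (mod 7).

2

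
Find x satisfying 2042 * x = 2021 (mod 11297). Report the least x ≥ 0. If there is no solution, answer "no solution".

7962

First find gcd(2042, 11297):
11297 = 5×2042 + 1087
2042 = 1×1087 + 955
1087 = 1×955 + 132
955 = 7×132 + 31
132 = 4×31 + 8
31 = 3×8 + 7
8 = 1×7 + 1
7 = 7×1 + 0
gcd = 1, so a unique solution mod 11297 exists.
Back-substitute for the Bézout coefficients:
1 = 8 − 7
1 = −31 + 4·8
1 = 4·132 − 17·31
1 = −17·955 + 123·132
1 = 123·1087 − 140·955
1 = −140·2042 + 263·1087
1 = 263·11297 − 1455·2042
So 2042·(-1455) ≡ 1 (mod 11297), giving 2042⁻¹ ≡ 9842.
x ≡ 2042⁻¹·2021 ≡ 9842·2021 ≡ 7962 (mod 11297).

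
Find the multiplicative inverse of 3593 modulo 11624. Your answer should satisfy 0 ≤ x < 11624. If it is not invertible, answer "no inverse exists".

3329

Run Euclid on (11624, 3593):
11624 = 3*3593 + 845
3593 = 4*845 + 213
845 = 3*213 + 206
213 = 1*206 + 7
206 = 29*7 + 3
7 = 2*3 + 1
3 = 3*1 + 0
gcd = 1, so the inverse exists. Back-substitute:
1 = 7 − 2·3
1 = −2·206 + 59·7
1 = 59·213 − 61·206
1 = −61·845 + 242·213
1 = 242·3593 − 1029·845
1 = −1029·11624 + 3329·3593
So 3593·3329 ≡ 1 (mod 11624).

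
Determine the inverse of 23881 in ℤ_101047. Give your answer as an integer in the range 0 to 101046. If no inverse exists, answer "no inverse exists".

70603

Extended Euclidean algorithm:
101047 = 4*23881 + 5523
23881 = 4*5523 + 1789
5523 = 3*1789 + 156
1789 = 11*156 + 73
156 = 2*73 + 10
73 = 7*10 + 3
10 = 3*3 + 1
3 = 3*1 + 0
Since gcd(23881, 101047) = 1, back-substitute to write 1 as a combination:
1 = 10 − 3·3
1 = −3·73 + 22·10
1 = 22·156 − 47·73
1 = −47·1789 + 539·156
1 = 539·5523 − 1664·1789
1 = −1664·23881 + 7195·5523
1 = 7195·101047 − 30444·23881
Hence 23881⁻¹ ≡ -30444 ≡ 70603 (mod 101047).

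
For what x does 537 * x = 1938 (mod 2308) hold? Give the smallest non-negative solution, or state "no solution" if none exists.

442

First find gcd(537, 2308):
2308 = 4·537 + 160
537 = 3·160 + 57
160 = 2·57 + 46
57 = 1·46 + 11
46 = 4·11 + 2
11 = 5·2 + 1
2 = 2·1 + 0
gcd = 1, so a unique solution mod 2308 exists.
Back-substitute for the Bézout coefficients:
1 = 11 − 5·2
1 = −5·46 + 21·11
1 = 21·57 − 26·46
1 = −26·160 + 73·57
1 = 73·537 − 245·160
1 = −245·2308 + 1053·537
So 537·(1053) ≡ 1 (mod 2308), giving 537⁻¹ ≡ 1053.
x ≡ 537⁻¹·1938 ≡ 1053·1938 ≡ 442 (mod 2308).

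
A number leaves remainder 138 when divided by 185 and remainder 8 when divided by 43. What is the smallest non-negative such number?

Write x = 138 + 185·k. Then 185·k ≡ 8 − 138 ≡ 42 (mod 43).
Need 185⁻¹ mod 43. Extended Euclid on (43, 13):
43 = 3×13 + 4
13 = 3×4 + 1
4 = 4×1 + 0
Back-substitute:
1 = 13 − 3·4
1 = −3·43 + 10·13
185⁻¹ ≡ 10 (mod 43), so k ≡ 10·42 ≡ 33 (mod 43).
x = 138 + 185·33 = 6243.

6243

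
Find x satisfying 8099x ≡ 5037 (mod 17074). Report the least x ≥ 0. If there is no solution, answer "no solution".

First find gcd(8099, 17074):
17074 = 2×8099 + 876
8099 = 9×876 + 215
876 = 4×215 + 16
215 = 13×16 + 7
16 = 2×7 + 2
7 = 3×2 + 1
2 = 2×1 + 0
gcd = 1, so a unique solution mod 17074 exists.
Back-substitute for the Bézout coefficients:
1 = 7 − 3·2
1 = −3·16 + 7·7
1 = 7·215 − 94·16
1 = −94·876 + 383·215
1 = 383·8099 − 3541·876
1 = −3541·17074 + 7465·8099
So 8099·(7465) ≡ 1 (mod 17074), giving 8099⁻¹ ≡ 7465.
x ≡ 8099⁻¹·5037 ≡ 7465·5037 ≡ 4257 (mod 17074).

4257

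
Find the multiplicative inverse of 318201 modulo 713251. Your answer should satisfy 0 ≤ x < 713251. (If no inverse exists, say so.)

536407

Run Euclid on (713251, 318201):
713251 = 2·318201 + 76849
318201 = 4·76849 + 10805
76849 = 7·10805 + 1214
10805 = 8·1214 + 1093
1214 = 1·1093 + 121
1093 = 9·121 + 4
121 = 30·4 + 1
4 = 4·1 + 0
gcd = 1, so the inverse exists. Back-substitute:
1 = 121 − 30·4
1 = −30·1093 + 271·121
1 = 271·1214 − 301·1093
1 = −301·10805 + 2679·1214
1 = 2679·76849 − 19054·10805
1 = −19054·318201 + 78895·76849
1 = 78895·713251 − 176844·318201
So 318201·(-176844) ≡ 1 (mod 713251), and -176844 ≡ 536407 (mod 713251).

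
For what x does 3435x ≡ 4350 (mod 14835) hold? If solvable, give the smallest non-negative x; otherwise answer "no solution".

377

First find gcd(3435, 14835):
14835 = 4×3435 + 1095
3435 = 3×1095 + 150
1095 = 7×150 + 45
150 = 3×45 + 15
45 = 3×15 + 0
gcd = 15 and 15 | 4350, so solutions exist. Divide through by 15: 229x ≡ 290 (mod 989).
Now find 229⁻¹ mod 989:
989 = 4·229 + 73
229 = 3·73 + 10
73 = 7·10 + 3
10 = 3·3 + 1
3 = 3·1 + 0
Back-substitute:
1 = 10 − 3·3
1 = −3·73 + 22·10
1 = 22·229 − 69·73
1 = −69·989 + 298·229
So 229⁻¹ ≡ 298 (mod 989).
Then x ≡ 298·290 ≡ 377 (mod 989); the smallest non-negative solution is x = 377.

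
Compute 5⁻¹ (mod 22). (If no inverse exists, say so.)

gcd(22, 5) by repeated division:
22 = 4×5 + 2
5 = 2×2 + 1
2 = 2×1 + 0
Since gcd(5, 22) = 1, back-substitute to write 1 as a combination:
1 = 5 − 2·2
1 = −2·22 + 9·5
So 5·9 ≡ 1 (mod 22).

9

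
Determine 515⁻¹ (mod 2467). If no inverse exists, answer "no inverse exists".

297

Extended Euclidean algorithm:
2467 = 4×515 + 407
515 = 1×407 + 108
407 = 3×108 + 83
108 = 1×83 + 25
83 = 3×25 + 8
25 = 3×8 + 1
8 = 8×1 + 0
Since gcd(515, 2467) = 1, back-substitute to write 1 as a combination:
1 = 25 − 3·8
1 = −3·83 + 10·25
1 = 10·108 − 13·83
1 = −13·407 + 49·108
1 = 49·515 − 62·407
1 = −62·2467 + 297·515
So 515·297 ≡ 1 (mod 2467).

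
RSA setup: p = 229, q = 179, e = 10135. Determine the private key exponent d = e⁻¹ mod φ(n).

φ(n) = (p−1)(q−1) = 228·178 = 40584.
Need d with 10135·d ≡ 1 (mod 40584). Apply the extended Euclidean algorithm:
40584 = 4×10135 + 44
10135 = 230×44 + 15
44 = 2×15 + 14
15 = 1×14 + 1
14 = 14×1 + 0
Back-substitute:
1 = 15 − 14
1 = −44 + 3·15
1 = 3·10135 − 691·44
1 = −691·40584 + 2767·10135
So 10135·2767 ≡ 1 (mod 40584), hence d = 2767.

2767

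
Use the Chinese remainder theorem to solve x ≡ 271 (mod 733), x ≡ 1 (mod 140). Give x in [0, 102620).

Write x = 271 + 733·k. Then 733·k ≡ 1 − 271 ≡ 10 (mod 140).
Need 733⁻¹ mod 140. Extended Euclid on (140, 33):
140 = 4·33 + 8
33 = 4·8 + 1
8 = 8·1 + 0
Back-substitute:
1 = 33 − 4·8
1 = −4·140 + 17·33
733⁻¹ ≡ 17 (mod 140), so k ≡ 17·10 ≡ 30 (mod 140).
x = 271 + 733·30 = 22261.

22261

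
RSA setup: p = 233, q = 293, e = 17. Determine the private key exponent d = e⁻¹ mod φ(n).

3985

φ(n) = (p−1)(q−1) = 232·292 = 67744.
Need d with 17·d ≡ 1 (mod 67744). Apply the extended Euclidean algorithm:
67744 = 3984·17 + 16
17 = 1·16 + 1
16 = 16·1 + 0
Back-substitute:
1 = 17 − 16
1 = −67744 + 3985·17
So 17·3985 ≡ 1 (mod 67744), hence d = 3985.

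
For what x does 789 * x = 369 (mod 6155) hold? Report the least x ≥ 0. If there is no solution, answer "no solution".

First find gcd(789, 6155):
6155 = 7×789 + 632
789 = 1×632 + 157
632 = 4×157 + 4
157 = 39×4 + 1
4 = 4×1 + 0
gcd = 1, so a unique solution mod 6155 exists.
Back-substitute for the Bézout coefficients:
1 = 157 − 39·4
1 = −39·632 + 157·157
1 = 157·789 − 196·632
1 = −196·6155 + 1529·789
So 789·(1529) ≡ 1 (mod 6155), giving 789⁻¹ ≡ 1529.
x ≡ 789⁻¹·369 ≡ 1529·369 ≡ 4096 (mod 6155).

4096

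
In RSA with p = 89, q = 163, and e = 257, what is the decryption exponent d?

φ(n) = (p−1)(q−1) = 88·162 = 14256.
Need d with 257·d ≡ 1 (mod 14256). Apply the extended Euclidean algorithm:
14256 = 55*257 + 121
257 = 2*121 + 15
121 = 8*15 + 1
15 = 15*1 + 0
Back-substitute:
1 = 121 − 8·15
1 = −8·257 + 17·121
1 = 17·14256 − 943·257
So 257·(-943) ≡ 1 (mod 14256), hence d ≡ -943 ≡ 13313 (mod 14256).

13313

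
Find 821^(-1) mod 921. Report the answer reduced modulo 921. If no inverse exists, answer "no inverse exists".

gcd(921, 821) by repeated division:
921 = 1*821 + 100
821 = 8*100 + 21
100 = 4*21 + 16
21 = 1*16 + 5
16 = 3*5 + 1
5 = 5*1 + 0
gcd = 1, so the inverse exists. Back-substitute:
1 = 16 − 3·5
1 = −3·21 + 4·16
1 = 4·100 − 19·21
1 = −19·821 + 156·100
1 = 156·921 − 175·821
Thus 821·(-175) ≡ 1 (mod 921); reducing, -175 mod 921 = 746.

746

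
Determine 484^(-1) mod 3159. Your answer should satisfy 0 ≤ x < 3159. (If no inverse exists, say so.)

607

gcd(3159, 484) by repeated division:
3159 = 6×484 + 255
484 = 1×255 + 229
255 = 1×229 + 26
229 = 8×26 + 21
26 = 1×21 + 5
21 = 4×5 + 1
5 = 5×1 + 0
gcd = 1, so the inverse exists. Back-substitute:
1 = 21 − 4·5
1 = −4·26 + 5·21
1 = 5·229 − 44·26
1 = −44·255 + 49·229
1 = 49·484 − 93·255
1 = −93·3159 + 607·484
So 484·607 ≡ 1 (mod 3159).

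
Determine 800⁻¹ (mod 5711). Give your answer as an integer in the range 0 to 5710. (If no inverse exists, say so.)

1492

Extended Euclidean algorithm:
5711 = 7·800 + 111
800 = 7·111 + 23
111 = 4·23 + 19
23 = 1·19 + 4
19 = 4·4 + 3
4 = 1·3 + 1
3 = 3·1 + 0
The gcd is 1. Working backward:
1 = 4 − 3
1 = −19 + 5·4
1 = 5·23 − 6·19
1 = −6·111 + 29·23
1 = 29·800 − 209·111
1 = −209·5711 + 1492·800
So 800·1492 ≡ 1 (mod 5711).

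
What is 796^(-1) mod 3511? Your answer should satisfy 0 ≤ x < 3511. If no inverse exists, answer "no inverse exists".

816

Apply the Euclidean algorithm to 3511 and 796:
3511 = 4·796 + 327
796 = 2·327 + 142
327 = 2·142 + 43
142 = 3·43 + 13
43 = 3·13 + 4
13 = 3·4 + 1
4 = 4·1 + 0
The gcd is 1. Working backward:
1 = 13 − 3·4
1 = −3·43 + 10·13
1 = 10·142 − 33·43
1 = −33·327 + 76·142
1 = 76·796 − 185·327
1 = −185·3511 + 816·796
So 796·816 ≡ 1 (mod 3511).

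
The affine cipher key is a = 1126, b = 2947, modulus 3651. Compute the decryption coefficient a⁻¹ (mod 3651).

3544

Extended Euclidean algorithm:
3651 = 3·1126 + 273
1126 = 4·273 + 34
273 = 8·34 + 1
34 = 34·1 + 0
The gcd is 1. Working backward:
1 = 273 − 8·34
1 = −8·1126 + 33·273
1 = 33·3651 − 107·1126
Thus 1126·(-107) ≡ 1 (mod 3651); reducing, -107 mod 3651 = 3544.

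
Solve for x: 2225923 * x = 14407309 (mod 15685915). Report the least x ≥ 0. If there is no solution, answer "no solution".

First find gcd(2225923, 15685915):
15685915 = 7×2225923 + 104454
2225923 = 21×104454 + 32389
104454 = 3×32389 + 7287
32389 = 4×7287 + 3241
7287 = 2×3241 + 805
3241 = 4×805 + 21
805 = 38×21 + 7
21 = 3×7 + 0
gcd = 7 and 7 | 14407309, so solutions exist. Divide through by 7: 317989x ≡ 2058187 (mod 2240845).
Now find 317989⁻¹ mod 2240845:
2240845 = 7*317989 + 14922
317989 = 21*14922 + 4627
14922 = 3*4627 + 1041
4627 = 4*1041 + 463
1041 = 2*463 + 115
463 = 4*115 + 3
115 = 38*3 + 1
3 = 3*1 + 0
Back-substitute:
1 = 115 − 38·3
1 = −38·463 + 153·115
1 = 153·1041 − 344·463
1 = −344·4627 + 1529·1041
1 = 1529·14922 − 4931·4627
1 = −4931·317989 + 105080·14922
1 = 105080·2240845 − 740491·317989
So 317989·(-740491) ≡ 1 (mod 2240845), i.e. 317989⁻¹ ≡ 1500354.
Then x ≡ 1500354·2058187 ≡ 1441723 (mod 2240845); the smallest non-negative solution is x = 1441723.

1441723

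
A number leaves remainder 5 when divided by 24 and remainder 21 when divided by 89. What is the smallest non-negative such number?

Write x = 5 + 24·k. Then 24·k ≡ 21 − 5 ≡ 16 (mod 89).
Need 24⁻¹ mod 89. Extended Euclid on (89, 24):
89 = 3*24 + 17
24 = 1*17 + 7
17 = 2*7 + 3
7 = 2*3 + 1
3 = 3*1 + 0
Back-substitute:
1 = 7 − 2·3
1 = −2·17 + 5·7
1 = 5·24 − 7·17
1 = −7·89 + 26·24
24⁻¹ ≡ 26 (mod 89), so k ≡ 26·16 ≡ 60 (mod 89).
x = 5 + 24·60 = 1445.

1445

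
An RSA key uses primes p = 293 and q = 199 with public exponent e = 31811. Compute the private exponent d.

φ(n) = (p−1)(q−1) = 292·198 = 57816.
Need d with 31811·d ≡ 1 (mod 57816). Apply the extended Euclidean algorithm:
57816 = 1*31811 + 26005
31811 = 1*26005 + 5806
26005 = 4*5806 + 2781
5806 = 2*2781 + 244
2781 = 11*244 + 97
244 = 2*97 + 50
97 = 1*50 + 47
50 = 1*47 + 3
47 = 15*3 + 2
3 = 1*2 + 1
2 = 2*1 + 0
Back-substitute:
1 = 3 − 2
1 = −47 + 16·3
1 = 16·50 − 17·47
1 = −17·97 + 33·50
1 = 33·244 − 83·97
1 = −83·2781 + 946·244
1 = 946·5806 − 1975·2781
1 = −1975·26005 + 8846·5806
1 = 8846·31811 − 10821·26005
1 = −10821·57816 + 19667·31811
So 31811·19667 ≡ 1 (mod 57816), hence d = 19667.

19667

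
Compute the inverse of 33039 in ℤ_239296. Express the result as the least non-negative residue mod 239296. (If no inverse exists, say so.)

Apply the Euclidean algorithm to 239296 and 33039:
239296 = 7×33039 + 8023
33039 = 4×8023 + 947
8023 = 8×947 + 447
947 = 2×447 + 53
447 = 8×53 + 23
53 = 2×23 + 7
23 = 3×7 + 2
7 = 3×2 + 1
2 = 2×1 + 0
gcd = 1, so the inverse exists. Back-substitute:
1 = 7 − 3·2
1 = −3·23 + 10·7
1 = 10·53 − 23·23
1 = −23·447 + 194·53
1 = 194·947 − 411·447
1 = −411·8023 + 3482·947
1 = 3482·33039 − 14339·8023
1 = −14339·239296 + 103855·33039
So 33039·103855 ≡ 1 (mod 239296).

103855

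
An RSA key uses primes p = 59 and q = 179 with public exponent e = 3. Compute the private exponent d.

φ(n) = (p−1)(q−1) = 58·178 = 10324.
Need d with 3·d ≡ 1 (mod 10324). Apply the extended Euclidean algorithm:
10324 = 3441×3 + 1
3 = 3×1 + 0
Back-substitute:
1 = 10324 − 3441·3
So 3·(-3441) ≡ 1 (mod 10324), hence d ≡ -3441 ≡ 6883 (mod 10324).

6883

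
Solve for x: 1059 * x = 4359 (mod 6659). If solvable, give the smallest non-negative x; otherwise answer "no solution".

First find gcd(1059, 6659):
6659 = 6·1059 + 305
1059 = 3·305 + 144
305 = 2·144 + 17
144 = 8·17 + 8
17 = 2·8 + 1
8 = 8·1 + 0
gcd = 1, so a unique solution mod 6659 exists.
Back-substitute for the Bézout coefficients:
1 = 17 − 2·8
1 = −2·144 + 17·17
1 = 17·305 − 36·144
1 = −36·1059 + 125·305
1 = 125·6659 − 786·1059
So 1059·(-786) ≡ 1 (mod 6659), giving 1059⁻¹ ≡ 5873.
x ≡ 1059⁻¹·4359 ≡ 5873·4359 ≡ 3211 (mod 6659).

3211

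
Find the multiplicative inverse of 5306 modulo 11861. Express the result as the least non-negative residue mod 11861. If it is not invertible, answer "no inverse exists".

Extended Euclidean algorithm:
11861 = 2×5306 + 1249
5306 = 4×1249 + 310
1249 = 4×310 + 9
310 = 34×9 + 4
9 = 2×4 + 1
4 = 4×1 + 0
The gcd is 1. Working backward:
1 = 9 − 2·4
1 = −2·310 + 69·9
1 = 69·1249 − 278·310
1 = −278·5306 + 1181·1249
1 = 1181·11861 − 2640·5306
Hence 5306⁻¹ ≡ -2640 ≡ 9221 (mod 11861).

9221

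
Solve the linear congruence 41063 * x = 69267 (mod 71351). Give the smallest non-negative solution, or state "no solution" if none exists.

65179

First find gcd(41063, 71351):
71351 = 1·41063 + 30288
41063 = 1·30288 + 10775
30288 = 2·10775 + 8738
10775 = 1·8738 + 2037
8738 = 4·2037 + 590
2037 = 3·590 + 267
590 = 2·267 + 56
267 = 4·56 + 43
56 = 1·43 + 13
43 = 3·13 + 4
13 = 3·4 + 1
4 = 4·1 + 0
gcd = 1, so a unique solution mod 71351 exists.
Back-substitute for the Bézout coefficients:
1 = 13 − 3·4
1 = −3·43 + 10·13
1 = 10·56 − 13·43
1 = −13·267 + 62·56
1 = 62·590 − 137·267
1 = −137·2037 + 473·590
1 = 473·8738 − 2029·2037
1 = −2029·10775 + 2502·8738
1 = 2502·30288 − 7033·10775
1 = −7033·41063 + 9535·30288
1 = 9535·71351 − 16568·41063
So 41063·(-16568) ≡ 1 (mod 71351), giving 41063⁻¹ ≡ 54783.
x ≡ 41063⁻¹·69267 ≡ 54783·69267 ≡ 65179 (mod 71351).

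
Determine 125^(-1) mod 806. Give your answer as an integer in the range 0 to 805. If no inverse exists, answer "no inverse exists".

Run Euclid on (806, 125):
806 = 6×125 + 56
125 = 2×56 + 13
56 = 4×13 + 4
13 = 3×4 + 1
4 = 4×1 + 0
Since gcd(125, 806) = 1, back-substitute to write 1 as a combination:
1 = 13 − 3·4
1 = −3·56 + 13·13
1 = 13·125 − 29·56
1 = −29·806 + 187·125
So 125·187 ≡ 1 (mod 806).

187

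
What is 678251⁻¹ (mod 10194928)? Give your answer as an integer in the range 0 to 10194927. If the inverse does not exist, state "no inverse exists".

374307

Run Euclid on (10194928, 678251):
10194928 = 15×678251 + 21163
678251 = 32×21163 + 1035
21163 = 20×1035 + 463
1035 = 2×463 + 109
463 = 4×109 + 27
109 = 4×27 + 1
27 = 27×1 + 0
The gcd is 1. Working backward:
1 = 109 − 4·27
1 = −4·463 + 17·109
1 = 17·1035 − 38·463
1 = −38·21163 + 777·1035
1 = 777·678251 − 24902·21163
1 = −24902·10194928 + 374307·678251
So 678251·374307 ≡ 1 (mod 10194928).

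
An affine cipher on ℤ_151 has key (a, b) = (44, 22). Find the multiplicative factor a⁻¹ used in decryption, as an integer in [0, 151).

gcd(151, 44) by repeated division:
151 = 3·44 + 19
44 = 2·19 + 6
19 = 3·6 + 1
6 = 6·1 + 0
gcd = 1, so the inverse exists. Back-substitute:
1 = 19 − 3·6
1 = −3·44 + 7·19
1 = 7·151 − 24·44
Hence 44⁻¹ ≡ -24 ≡ 127 (mod 151).

127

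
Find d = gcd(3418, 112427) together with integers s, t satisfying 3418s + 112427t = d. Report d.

1

Euclidean algorithm:
112427 = 32·3418 + 3051
3418 = 1·3051 + 367
3051 = 8·367 + 115
367 = 3·115 + 22
115 = 5·22 + 5
22 = 4·5 + 2
5 = 2·2 + 1
2 = 2·1 + 0
gcd(3418, 112427) = 1.
Back-substituting:
1 = 5 − 2·2
1 = −2·22 + 9·5
1 = 9·115 − 47·22
1 = −47·367 + 150·115
1 = 150·3051 − 1247·367
1 = −1247·3418 + 1397·3051
1 = 1397·112427 − 45951·3418
So 1 = (1397)·112427 + (-45951)·3418.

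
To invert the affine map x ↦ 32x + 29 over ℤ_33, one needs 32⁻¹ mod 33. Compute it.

Extended Euclidean algorithm:
33 = 1·32 + 1
32 = 32·1 + 0
The gcd is 1. Working backward:
1 = 33 − 32
Thus 32·(-1) ≡ 1 (mod 33); reducing, -1 mod 33 = 32.

32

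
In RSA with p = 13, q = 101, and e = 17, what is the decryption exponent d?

353

φ(n) = (p−1)(q−1) = 12·100 = 1200.
Need d with 17·d ≡ 1 (mod 1200). Apply the extended Euclidean algorithm:
1200 = 70×17 + 10
17 = 1×10 + 7
10 = 1×7 + 3
7 = 2×3 + 1
3 = 3×1 + 0
Back-substitute:
1 = 7 − 2·3
1 = −2·10 + 3·7
1 = 3·17 − 5·10
1 = −5·1200 + 353·17
So 17·353 ≡ 1 (mod 1200), hence d = 353.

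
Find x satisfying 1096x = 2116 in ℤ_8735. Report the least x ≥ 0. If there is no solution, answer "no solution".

6601

First find gcd(1096, 8735):
8735 = 7*1096 + 1063
1096 = 1*1063 + 33
1063 = 32*33 + 7
33 = 4*7 + 5
7 = 1*5 + 2
5 = 2*2 + 1
2 = 2*1 + 0
gcd = 1, so a unique solution mod 8735 exists.
Back-substitute for the Bézout coefficients:
1 = 5 − 2·2
1 = −2·7 + 3·5
1 = 3·33 − 14·7
1 = −14·1063 + 451·33
1 = 451·1096 − 465·1063
1 = −465·8735 + 3706·1096
So 1096·(3706) ≡ 1 (mod 8735), giving 1096⁻¹ ≡ 3706.
x ≡ 1096⁻¹·2116 ≡ 3706·2116 ≡ 6601 (mod 8735).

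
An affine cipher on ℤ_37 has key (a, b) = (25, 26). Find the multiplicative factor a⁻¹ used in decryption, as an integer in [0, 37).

Apply the Euclidean algorithm to 37 and 25:
37 = 1·25 + 12
25 = 2·12 + 1
12 = 12·1 + 0
gcd = 1, so the inverse exists. Back-substitute:
1 = 25 − 2·12
1 = −2·37 + 3·25
So 25·3 ≡ 1 (mod 37).

3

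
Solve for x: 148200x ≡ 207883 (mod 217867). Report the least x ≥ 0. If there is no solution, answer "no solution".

First find gcd(148200, 217867):
217867 = 1·148200 + 69667
148200 = 2·69667 + 8866
69667 = 7·8866 + 7605
8866 = 1·7605 + 1261
7605 = 6·1261 + 39
1261 = 32·39 + 13
39 = 3·13 + 0
gcd = 13 and 13 | 207883, so solutions exist. Divide through by 13: 11400x ≡ 15991 (mod 16759).
Now find 11400⁻¹ mod 16759:
16759 = 1×11400 + 5359
11400 = 2×5359 + 682
5359 = 7×682 + 585
682 = 1×585 + 97
585 = 6×97 + 3
97 = 32×3 + 1
3 = 3×1 + 0
Back-substitute:
1 = 97 − 32·3
1 = −32·585 + 193·97
1 = 193·682 − 225·585
1 = −225·5359 + 1768·682
1 = 1768·11400 − 3761·5359
1 = −3761·16759 + 5529·11400
So 11400⁻¹ ≡ 5529 (mod 16759).
Then x ≡ 5529·15991 ≡ 10514 (mod 16759); the smallest non-negative solution is x = 10514.

10514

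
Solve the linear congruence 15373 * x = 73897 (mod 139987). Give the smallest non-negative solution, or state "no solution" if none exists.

First find gcd(15373, 139987):
139987 = 9·15373 + 1630
15373 = 9·1630 + 703
1630 = 2·703 + 224
703 = 3·224 + 31
224 = 7·31 + 7
31 = 4·7 + 3
7 = 2·3 + 1
3 = 3·1 + 0
gcd = 1, so a unique solution mod 139987 exists.
Back-substitute for the Bézout coefficients:
1 = 7 − 2·3
1 = −2·31 + 9·7
1 = 9·224 − 65·31
1 = −65·703 + 204·224
1 = 204·1630 − 473·703
1 = −473·15373 + 4461·1630
1 = 4461·139987 − 40622·15373
So 15373·(-40622) ≡ 1 (mod 139987), giving 15373⁻¹ ≡ 99365.
x ≡ 15373⁻¹·73897 ≡ 99365·73897 ≡ 37294 (mod 139987).

37294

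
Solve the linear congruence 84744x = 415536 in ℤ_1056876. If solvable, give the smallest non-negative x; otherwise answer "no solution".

First find gcd(84744, 1056876):
1056876 = 12*84744 + 39948
84744 = 2*39948 + 4848
39948 = 8*4848 + 1164
4848 = 4*1164 + 192
1164 = 6*192 + 12
192 = 16*12 + 0
gcd = 12 and 12 | 415536, so solutions exist. Divide through by 12: 7062x ≡ 34628 (mod 88073).
Now find 7062⁻¹ mod 88073:
88073 = 12×7062 + 3329
7062 = 2×3329 + 404
3329 = 8×404 + 97
404 = 4×97 + 16
97 = 6×16 + 1
16 = 16×1 + 0
Back-substitute:
1 = 97 − 6·16
1 = −6·404 + 25·97
1 = 25·3329 − 206·404
1 = −206·7062 + 437·3329
1 = 437·88073 − 5450·7062
So 7062·(-5450) ≡ 1 (mod 88073), i.e. 7062⁻¹ ≡ 82623.
Then x ≡ 82623·34628 ≡ 17839 (mod 88073); the smallest non-negative solution is x = 17839.

17839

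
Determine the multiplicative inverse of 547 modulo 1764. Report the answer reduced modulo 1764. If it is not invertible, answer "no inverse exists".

Apply the Euclidean algorithm to 1764 and 547:
1764 = 3·547 + 123
547 = 4·123 + 55
123 = 2·55 + 13
55 = 4·13 + 3
13 = 4·3 + 1
3 = 3·1 + 0
Since gcd(547, 1764) = 1, back-substitute to write 1 as a combination:
1 = 13 − 4·3
1 = −4·55 + 17·13
1 = 17·123 − 38·55
1 = −38·547 + 169·123
1 = 169·1764 − 545·547
Hence 547⁻¹ ≡ -545 ≡ 1219 (mod 1764).

1219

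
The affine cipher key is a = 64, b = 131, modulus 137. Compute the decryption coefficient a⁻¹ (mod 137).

15

gcd(137, 64) by repeated division:
137 = 2*64 + 9
64 = 7*9 + 1
9 = 9*1 + 0
Since gcd(64, 137) = 1, back-substitute to write 1 as a combination:
1 = 64 − 7·9
1 = −7·137 + 15·64
So 64·15 ≡ 1 (mod 137).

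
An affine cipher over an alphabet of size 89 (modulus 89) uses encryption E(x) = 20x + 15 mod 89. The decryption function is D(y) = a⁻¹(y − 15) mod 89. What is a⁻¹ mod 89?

Run Euclid on (89, 20):
89 = 4·20 + 9
20 = 2·9 + 2
9 = 4·2 + 1
2 = 2·1 + 0
The gcd is 1. Working backward:
1 = 9 − 4·2
1 = −4·20 + 9·9
1 = 9·89 − 40·20
Thus 20·(-40) ≡ 1 (mod 89); reducing, -40 mod 89 = 49.

49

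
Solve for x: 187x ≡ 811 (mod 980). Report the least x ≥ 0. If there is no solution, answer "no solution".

193

First find gcd(187, 980):
980 = 5·187 + 45
187 = 4·45 + 7
45 = 6·7 + 3
7 = 2·3 + 1
3 = 3·1 + 0
gcd = 1, so a unique solution mod 980 exists.
Back-substitute for the Bézout coefficients:
1 = 7 − 2·3
1 = −2·45 + 13·7
1 = 13·187 − 54·45
1 = −54·980 + 283·187
So 187·(283) ≡ 1 (mod 980), giving 187⁻¹ ≡ 283.
x ≡ 187⁻¹·811 ≡ 283·811 ≡ 193 (mod 980).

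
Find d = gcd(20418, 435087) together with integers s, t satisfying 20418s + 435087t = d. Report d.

Apply Euclid's algorithm to 435087 and 20418:
435087 = 21*20418 + 6309
20418 = 3*6309 + 1491
6309 = 4*1491 + 345
1491 = 4*345 + 111
345 = 3*111 + 12
111 = 9*12 + 3
12 = 4*3 + 0
gcd(20418, 435087) = 3.
Express as a combination:
3 = 111 − 9·12
3 = −9·345 + 28·111
3 = 28·1491 − 121·345
3 = −121·6309 + 512·1491
3 = 512·20418 − 1657·6309
3 = −1657·435087 + 35309·20418
So 3 = (-1657)·435087 + (35309)·20418.

3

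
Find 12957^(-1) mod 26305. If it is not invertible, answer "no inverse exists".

Run Euclid on (26305, 12957):
26305 = 2·12957 + 391
12957 = 33·391 + 54
391 = 7·54 + 13
54 = 4·13 + 2
13 = 6·2 + 1
2 = 2·1 + 0
The gcd is 1. Working backward:
1 = 13 − 6·2
1 = −6·54 + 25·13
1 = 25·391 − 181·54
1 = −181·12957 + 5998·391
1 = 5998·26305 − 12177·12957
Thus 12957·(-12177) ≡ 1 (mod 26305); reducing, -12177 mod 26305 = 14128.

14128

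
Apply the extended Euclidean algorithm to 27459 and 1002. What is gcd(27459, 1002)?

Apply Euclid's algorithm to 27459 and 1002:
27459 = 27·1002 + 405
1002 = 2·405 + 192
405 = 2·192 + 21
192 = 9·21 + 3
21 = 7·3 + 0
gcd(27459, 1002) = 3.
Working backward:
3 = 192 − 9·21
3 = −9·405 + 19·192
3 = 19·1002 − 47·405
3 = −47·27459 + 1288·1002
So 3 = (-47)·27459 + (1288)·1002.

3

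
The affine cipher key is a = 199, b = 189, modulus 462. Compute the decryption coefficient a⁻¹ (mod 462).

gcd(462, 199) by repeated division:
462 = 2×199 + 64
199 = 3×64 + 7
64 = 9×7 + 1
7 = 7×1 + 0
gcd = 1, so the inverse exists. Back-substitute:
1 = 64 − 9·7
1 = −9·199 + 28·64
1 = 28·462 − 65·199
Hence 199⁻¹ ≡ -65 ≡ 397 (mod 462).

397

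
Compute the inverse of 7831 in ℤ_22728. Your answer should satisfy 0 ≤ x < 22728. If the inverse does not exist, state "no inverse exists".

Extended Euclidean algorithm:
22728 = 2*7831 + 7066
7831 = 1*7066 + 765
7066 = 9*765 + 181
765 = 4*181 + 41
181 = 4*41 + 17
41 = 2*17 + 7
17 = 2*7 + 3
7 = 2*3 + 1
3 = 3*1 + 0
Since gcd(7831, 22728) = 1, back-substitute to write 1 as a combination:
1 = 7 − 2·3
1 = −2·17 + 5·7
1 = 5·41 − 12·17
1 = −12·181 + 53·41
1 = 53·765 − 224·181
1 = −224·7066 + 2069·765
1 = 2069·7831 − 2293·7066
1 = −2293·22728 + 6655·7831
So 7831·6655 ≡ 1 (mod 22728).

6655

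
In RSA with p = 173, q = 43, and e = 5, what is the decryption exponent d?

φ(n) = (p−1)(q−1) = 172·42 = 7224.
Need d with 5·d ≡ 1 (mod 7224). Apply the extended Euclidean algorithm:
7224 = 1444·5 + 4
5 = 1·4 + 1
4 = 4·1 + 0
Back-substitute:
1 = 5 − 4
1 = −7224 + 1445·5
So 5·1445 ≡ 1 (mod 7224), hence d = 1445.

1445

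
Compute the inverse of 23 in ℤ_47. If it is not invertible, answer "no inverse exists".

Extended Euclidean algorithm:
47 = 2·23 + 1
23 = 23·1 + 0
gcd = 1, so the inverse exists. Back-substitute:
1 = 47 − 2·23
Hence 23⁻¹ ≡ -2 ≡ 45 (mod 47).

45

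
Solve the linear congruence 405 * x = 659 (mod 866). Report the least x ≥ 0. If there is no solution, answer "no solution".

First find gcd(405, 866):
866 = 2*405 + 56
405 = 7*56 + 13
56 = 4*13 + 4
13 = 3*4 + 1
4 = 4*1 + 0
gcd = 1, so a unique solution mod 866 exists.
Back-substitute for the Bézout coefficients:
1 = 13 − 3·4
1 = −3·56 + 13·13
1 = 13·405 − 94·56
1 = −94·866 + 201·405
So 405·(201) ≡ 1 (mod 866), giving 405⁻¹ ≡ 201.
x ≡ 405⁻¹·659 ≡ 201·659 ≡ 827 (mod 866).

827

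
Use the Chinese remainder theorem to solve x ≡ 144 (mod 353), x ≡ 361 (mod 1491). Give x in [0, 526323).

Write x = 144 + 353·k. Then 353·k ≡ 361 − 144 ≡ 217 (mod 1491).
Need 353⁻¹ mod 1491. Extended Euclid on (1491, 353):
1491 = 4·353 + 79
353 = 4·79 + 37
79 = 2·37 + 5
37 = 7·5 + 2
5 = 2·2 + 1
2 = 2·1 + 0
Back-substitute:
1 = 5 − 2·2
1 = −2·37 + 15·5
1 = 15·79 − 32·37
1 = −32·353 + 143·79
1 = 143·1491 − 604·353
353⁻¹ ≡ 887 (mod 1491), so k ≡ 887·217 ≡ 140 (mod 1491).
x = 144 + 353·140 = 49564.

49564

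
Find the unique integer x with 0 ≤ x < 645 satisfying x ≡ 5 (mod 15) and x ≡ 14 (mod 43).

530

Write x = 5 + 15·k. Then 15·k ≡ 14 − 5 ≡ 9 (mod 43).
Need 15⁻¹ mod 43. Extended Euclid on (43, 15):
43 = 2·15 + 13
15 = 1·13 + 2
13 = 6·2 + 1
2 = 2·1 + 0
Back-substitute:
1 = 13 − 6·2
1 = −6·15 + 7·13
1 = 7·43 − 20·15
15⁻¹ ≡ 23 (mod 43), so k ≡ 23·9 ≡ 35 (mod 43).
x = 5 + 15·35 = 530.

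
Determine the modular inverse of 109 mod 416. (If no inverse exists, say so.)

Run Euclid on (416, 109):
416 = 3*109 + 89
109 = 1*89 + 20
89 = 4*20 + 9
20 = 2*9 + 2
9 = 4*2 + 1
2 = 2*1 + 0
Since gcd(109, 416) = 1, back-substitute to write 1 as a combination:
1 = 9 − 4·2
1 = −4·20 + 9·9
1 = 9·89 − 40·20
1 = −40·109 + 49·89
1 = 49·416 − 187·109
Thus 109·(-187) ≡ 1 (mod 416); reducing, -187 mod 416 = 229.

229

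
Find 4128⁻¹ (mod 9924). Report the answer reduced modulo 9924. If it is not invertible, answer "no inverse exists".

Compute gcd(4128, 9924):
9924 = 2·4128 + 1668
4128 = 2·1668 + 792
1668 = 2·792 + 84
792 = 9·84 + 36
84 = 2·36 + 12
36 = 3·12 + 0
The gcd is 12, not 1, hence no inverse exists.

no inverse exists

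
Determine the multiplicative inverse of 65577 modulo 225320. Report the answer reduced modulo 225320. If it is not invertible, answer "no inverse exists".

gcd(225320, 65577) by repeated division:
225320 = 3·65577 + 28589
65577 = 2·28589 + 8399
28589 = 3·8399 + 3392
8399 = 2·3392 + 1615
3392 = 2·1615 + 162
1615 = 9·162 + 157
162 = 1·157 + 5
157 = 31·5 + 2
5 = 2·2 + 1
2 = 2·1 + 0
The gcd is 1. Working backward:
1 = 5 − 2·2
1 = −2·157 + 63·5
1 = 63·162 − 65·157
1 = −65·1615 + 648·162
1 = 648·3392 − 1361·1615
1 = −1361·8399 + 3370·3392
1 = 3370·28589 − 11471·8399
1 = −11471·65577 + 26312·28589
1 = 26312·225320 − 90407·65577
Thus 65577·(-90407) ≡ 1 (mod 225320); reducing, -90407 mod 225320 = 134913.

134913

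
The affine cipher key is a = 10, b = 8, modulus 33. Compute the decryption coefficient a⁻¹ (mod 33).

Extended Euclidean algorithm:
33 = 3×10 + 3
10 = 3×3 + 1
3 = 3×1 + 0
The gcd is 1. Working backward:
1 = 10 − 3·3
1 = −3·33 + 10·10
So 10·10 ≡ 1 (mod 33).

10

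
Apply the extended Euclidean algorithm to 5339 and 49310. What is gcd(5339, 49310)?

1

Apply Euclid's algorithm to 49310 and 5339:
49310 = 9×5339 + 1259
5339 = 4×1259 + 303
1259 = 4×303 + 47
303 = 6×47 + 21
47 = 2×21 + 5
21 = 4×5 + 1
5 = 5×1 + 0
gcd(5339, 49310) = 1.
Back-substituting:
1 = 21 − 4·5
1 = −4·47 + 9·21
1 = 9·303 − 58·47
1 = −58·1259 + 241·303
1 = 241·5339 − 1022·1259
1 = −1022·49310 + 9439·5339
So 1 = (-1022)·49310 + (9439)·5339.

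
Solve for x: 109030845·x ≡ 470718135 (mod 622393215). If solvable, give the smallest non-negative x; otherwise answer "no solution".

8789632

First find gcd(109030845, 622393215):
622393215 = 5*109030845 + 77238990
109030845 = 1*77238990 + 31791855
77238990 = 2*31791855 + 13655280
31791855 = 2*13655280 + 4481295
13655280 = 3*4481295 + 211395
4481295 = 21*211395 + 42000
211395 = 5*42000 + 1395
42000 = 30*1395 + 150
1395 = 9*150 + 45
150 = 3*45 + 15
45 = 3*15 + 0
gcd = 15 and 15 | 470718135, so solutions exist. Divide through by 15: 7268723x ≡ 31381209 (mod 41492881).
Now find 7268723⁻¹ mod 41492881:
41492881 = 5*7268723 + 5149266
7268723 = 1*5149266 + 2119457
5149266 = 2*2119457 + 910352
2119457 = 2*910352 + 298753
910352 = 3*298753 + 14093
298753 = 21*14093 + 2800
14093 = 5*2800 + 93
2800 = 30*93 + 10
93 = 9*10 + 3
10 = 3*3 + 1
3 = 3*1 + 0
Back-substitute:
1 = 10 − 3·3
1 = −3·93 + 28·10
1 = 28·2800 − 843·93
1 = −843·14093 + 4243·2800
1 = 4243·298753 − 89946·14093
1 = −89946·910352 + 274081·298753
1 = 274081·2119457 − 638108·910352
1 = −638108·5149266 + 1550297·2119457
1 = 1550297·7268723 − 2188405·5149266
1 = −2188405·41492881 + 12492322·7268723
So 7268723⁻¹ ≡ 12492322 (mod 41492881).
Then x ≡ 12492322·31381209 ≡ 8789632 (mod 41492881); the smallest non-negative solution is x = 8789632.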